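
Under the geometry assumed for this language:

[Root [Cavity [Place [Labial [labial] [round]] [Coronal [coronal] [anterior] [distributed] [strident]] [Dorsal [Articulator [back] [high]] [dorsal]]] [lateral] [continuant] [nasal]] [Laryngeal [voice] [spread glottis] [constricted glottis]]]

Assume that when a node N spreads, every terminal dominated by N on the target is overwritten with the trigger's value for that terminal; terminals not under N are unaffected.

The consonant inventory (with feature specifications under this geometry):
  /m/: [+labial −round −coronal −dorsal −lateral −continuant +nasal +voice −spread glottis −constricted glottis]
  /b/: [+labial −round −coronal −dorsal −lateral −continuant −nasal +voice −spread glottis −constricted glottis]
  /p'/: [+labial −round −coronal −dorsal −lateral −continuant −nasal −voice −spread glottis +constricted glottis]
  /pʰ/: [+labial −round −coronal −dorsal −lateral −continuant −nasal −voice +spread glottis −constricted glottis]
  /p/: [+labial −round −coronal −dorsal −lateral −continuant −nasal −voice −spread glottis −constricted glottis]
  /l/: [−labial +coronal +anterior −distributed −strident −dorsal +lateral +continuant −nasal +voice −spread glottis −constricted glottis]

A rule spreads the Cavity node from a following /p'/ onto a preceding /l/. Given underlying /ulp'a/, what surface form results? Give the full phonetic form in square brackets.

Terminals under Cavity in this geometry: [labial], [round], [coronal], [anterior], [distributed], [strident], [back], [high], [dorsal], [lateral], [continuant], [nasal].
The target acquires /p'/'s values for everything under Cavity — [+labial], [−round], [−coronal], [−dorsal], [−lateral], [−continuant], [−nasal] — while keeping its own [voice], [spread glottis], [constricted glottis].
Among the inventory, only /b/ has exactly this specification, giving the surface form [ubp'a].

[ubp'a]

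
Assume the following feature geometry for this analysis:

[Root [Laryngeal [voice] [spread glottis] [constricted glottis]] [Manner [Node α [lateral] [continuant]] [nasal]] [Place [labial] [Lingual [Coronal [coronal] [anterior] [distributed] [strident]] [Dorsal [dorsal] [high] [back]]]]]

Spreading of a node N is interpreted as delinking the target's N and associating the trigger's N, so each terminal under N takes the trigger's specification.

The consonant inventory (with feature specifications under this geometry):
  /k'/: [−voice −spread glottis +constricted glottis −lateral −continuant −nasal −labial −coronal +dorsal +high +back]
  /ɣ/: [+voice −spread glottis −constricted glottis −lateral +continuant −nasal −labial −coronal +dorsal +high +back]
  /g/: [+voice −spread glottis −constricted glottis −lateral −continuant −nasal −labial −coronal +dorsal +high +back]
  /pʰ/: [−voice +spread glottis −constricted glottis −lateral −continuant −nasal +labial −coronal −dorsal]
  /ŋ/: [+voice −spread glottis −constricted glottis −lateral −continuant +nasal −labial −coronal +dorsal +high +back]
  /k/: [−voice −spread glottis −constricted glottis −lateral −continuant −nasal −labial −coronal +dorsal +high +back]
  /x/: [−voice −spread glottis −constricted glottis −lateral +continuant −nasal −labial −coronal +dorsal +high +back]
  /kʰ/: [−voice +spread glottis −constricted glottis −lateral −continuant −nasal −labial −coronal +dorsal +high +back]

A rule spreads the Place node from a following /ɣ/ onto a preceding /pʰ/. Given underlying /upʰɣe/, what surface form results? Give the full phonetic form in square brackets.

Terminals under Place in this geometry: [labial], [coronal], [anterior], [distributed], [strident], [dorsal], [high], [back].
After delinking /pʰ/'s Place and linking /ɣ/'s, the affected terminals become [−labial], [−coronal], [+dorsal], [+high], [+back]; [voice], [spread glottis], [constricted glottis], … (outside Place) are retained from /pʰ/.
Among the inventory, only /kʰ/ has exactly this specification, giving the surface form [ukʰɣe].

[ukʰɣe]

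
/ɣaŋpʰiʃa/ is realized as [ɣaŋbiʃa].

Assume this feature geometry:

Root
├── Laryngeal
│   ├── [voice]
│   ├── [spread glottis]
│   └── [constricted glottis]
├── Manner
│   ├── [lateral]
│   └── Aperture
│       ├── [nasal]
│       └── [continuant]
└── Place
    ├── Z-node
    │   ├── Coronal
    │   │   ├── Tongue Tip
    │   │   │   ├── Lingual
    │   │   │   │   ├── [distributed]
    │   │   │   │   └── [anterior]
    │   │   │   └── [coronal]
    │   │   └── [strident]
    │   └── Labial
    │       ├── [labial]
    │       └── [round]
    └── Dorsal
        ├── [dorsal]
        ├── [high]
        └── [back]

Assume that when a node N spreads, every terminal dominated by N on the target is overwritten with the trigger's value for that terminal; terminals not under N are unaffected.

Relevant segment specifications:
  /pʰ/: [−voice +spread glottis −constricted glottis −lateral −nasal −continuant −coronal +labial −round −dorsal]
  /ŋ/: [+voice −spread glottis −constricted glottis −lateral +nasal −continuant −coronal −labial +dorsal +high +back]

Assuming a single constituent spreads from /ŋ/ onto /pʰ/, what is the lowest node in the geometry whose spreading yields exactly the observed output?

Laryngeal

Comparing /pʰ/ with its surface form [b], the features that change are [voice], [spread glottis].
Tracing each changed feature up the tree, the paths first meet at Laryngeal; any lower node misses at least one of them.
Spreading Laryngeal from /ŋ/ overwrites each of those terminals with /ŋ/'s values, yielding exactly [b].
[nasal], [dorsal] — on which /ŋ/ differs from /pʰ/ — are unchanged, so Root cannot have spread; the constituent is no larger than Laryngeal.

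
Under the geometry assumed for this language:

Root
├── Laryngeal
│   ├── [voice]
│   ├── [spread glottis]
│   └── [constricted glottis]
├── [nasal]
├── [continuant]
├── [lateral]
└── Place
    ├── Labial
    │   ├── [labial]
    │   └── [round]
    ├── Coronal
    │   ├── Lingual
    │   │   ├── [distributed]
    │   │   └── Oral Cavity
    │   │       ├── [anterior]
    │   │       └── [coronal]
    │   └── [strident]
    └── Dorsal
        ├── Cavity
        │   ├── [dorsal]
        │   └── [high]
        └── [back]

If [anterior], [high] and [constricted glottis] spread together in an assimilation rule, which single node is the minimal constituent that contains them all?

[anterior]: Root ▹ Place ▹ Coronal ▹ Lingual ▹ Oral Cavity ▹ [anterior].
[high]: Root ▹ Place ▹ Dorsal ▹ Cavity ▹ [high].
[constricted glottis]: Root ▹ Laryngeal ▹ [constricted glottis].
These paths first converge at Root; no daughter of Root dominates all 3 features, so Root is the minimal constituent.

Root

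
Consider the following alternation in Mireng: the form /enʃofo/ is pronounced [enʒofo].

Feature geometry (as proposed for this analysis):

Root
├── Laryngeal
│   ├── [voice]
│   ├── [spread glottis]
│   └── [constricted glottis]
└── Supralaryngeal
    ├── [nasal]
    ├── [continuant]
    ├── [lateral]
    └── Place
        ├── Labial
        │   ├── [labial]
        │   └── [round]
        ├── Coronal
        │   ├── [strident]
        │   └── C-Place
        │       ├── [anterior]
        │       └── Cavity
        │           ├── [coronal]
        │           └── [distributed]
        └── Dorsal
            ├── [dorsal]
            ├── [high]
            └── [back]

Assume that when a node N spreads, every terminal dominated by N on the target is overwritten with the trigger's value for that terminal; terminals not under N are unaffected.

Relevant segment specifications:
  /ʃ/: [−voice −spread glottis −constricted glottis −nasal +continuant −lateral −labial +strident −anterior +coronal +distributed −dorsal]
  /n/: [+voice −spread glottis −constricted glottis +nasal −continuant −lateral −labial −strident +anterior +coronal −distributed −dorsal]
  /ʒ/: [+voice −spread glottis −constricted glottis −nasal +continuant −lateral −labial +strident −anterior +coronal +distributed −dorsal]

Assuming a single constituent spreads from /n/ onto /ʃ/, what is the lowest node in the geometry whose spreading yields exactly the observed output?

Feature comparison: [voice] differs between /ʃ/ and [ʒ]; the remaining terminals match.
With a single altered terminal, the smallest constituent that could spread is that terminal — [voice].
[strident], [anterior] stay as in /ʃ/ although /n/ differs there, so no node dominating them spread; among the remaining candidates [voice] is the lowest that derives the output.

[voice]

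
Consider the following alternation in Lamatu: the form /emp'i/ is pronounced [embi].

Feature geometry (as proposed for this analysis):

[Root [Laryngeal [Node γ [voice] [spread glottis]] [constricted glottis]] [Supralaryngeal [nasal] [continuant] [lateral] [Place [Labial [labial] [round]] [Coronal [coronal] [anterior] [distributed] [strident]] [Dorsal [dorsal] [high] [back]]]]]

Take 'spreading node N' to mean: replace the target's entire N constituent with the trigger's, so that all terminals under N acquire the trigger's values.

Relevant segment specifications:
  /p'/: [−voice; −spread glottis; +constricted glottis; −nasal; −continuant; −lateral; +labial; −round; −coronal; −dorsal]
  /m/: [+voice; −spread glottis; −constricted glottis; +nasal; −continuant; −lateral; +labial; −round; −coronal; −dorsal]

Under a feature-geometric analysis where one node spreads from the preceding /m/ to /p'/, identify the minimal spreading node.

Comparing /p'/ with its surface form [b], the features that change are [voice], [constricted glottis].
These terminals are all dominated by Laryngeal, and no proper subconstituent of Laryngeal covers them all; Laryngeal is their lowest common ancestor.
Spreading Laryngeal from /m/ overwrites each of those terminals with /m/'s values, yielding exactly [b].
[nasal] — on which /m/ differs from /p'/ — is unchanged, so Root cannot have spread; the constituent is no larger than Laryngeal.

Laryngeal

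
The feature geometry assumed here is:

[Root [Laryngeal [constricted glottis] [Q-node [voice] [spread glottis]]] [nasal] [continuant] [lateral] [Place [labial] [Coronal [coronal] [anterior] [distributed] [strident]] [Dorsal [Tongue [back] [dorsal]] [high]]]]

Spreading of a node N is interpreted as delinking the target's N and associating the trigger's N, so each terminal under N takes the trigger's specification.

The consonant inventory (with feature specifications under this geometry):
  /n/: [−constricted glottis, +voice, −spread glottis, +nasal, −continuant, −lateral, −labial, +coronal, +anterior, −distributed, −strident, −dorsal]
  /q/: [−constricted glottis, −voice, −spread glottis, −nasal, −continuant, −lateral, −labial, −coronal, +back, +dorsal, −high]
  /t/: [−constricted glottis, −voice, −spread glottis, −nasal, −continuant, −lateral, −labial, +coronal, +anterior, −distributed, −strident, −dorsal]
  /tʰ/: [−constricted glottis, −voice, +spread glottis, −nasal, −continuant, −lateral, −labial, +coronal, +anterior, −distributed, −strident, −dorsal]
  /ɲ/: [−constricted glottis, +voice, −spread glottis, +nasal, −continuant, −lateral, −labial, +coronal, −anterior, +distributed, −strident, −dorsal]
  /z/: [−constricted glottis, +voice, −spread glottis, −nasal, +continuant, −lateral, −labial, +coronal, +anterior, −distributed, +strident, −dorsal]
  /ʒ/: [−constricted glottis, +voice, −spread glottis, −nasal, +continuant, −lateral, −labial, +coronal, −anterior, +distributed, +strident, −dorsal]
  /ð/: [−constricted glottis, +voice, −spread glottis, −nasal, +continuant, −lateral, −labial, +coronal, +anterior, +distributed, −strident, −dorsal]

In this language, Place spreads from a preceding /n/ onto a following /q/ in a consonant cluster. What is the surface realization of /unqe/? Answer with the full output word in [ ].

Terminals under Place in this geometry: [labial], [coronal], [anterior], [distributed], [strident], [back], [dorsal], [high].
Spreading Place from /n/ onto /q/ replaces those values with /n/'s: [−labial], [+coronal], [+anterior], [−distributed], [−strident], [−dorsal]. Features outside Place ([constricted glottis], [voice], [spread glottis], …) stay as in /q/.
Among the inventory, only /t/ has exactly this specification, giving the surface form [unte].

[unte]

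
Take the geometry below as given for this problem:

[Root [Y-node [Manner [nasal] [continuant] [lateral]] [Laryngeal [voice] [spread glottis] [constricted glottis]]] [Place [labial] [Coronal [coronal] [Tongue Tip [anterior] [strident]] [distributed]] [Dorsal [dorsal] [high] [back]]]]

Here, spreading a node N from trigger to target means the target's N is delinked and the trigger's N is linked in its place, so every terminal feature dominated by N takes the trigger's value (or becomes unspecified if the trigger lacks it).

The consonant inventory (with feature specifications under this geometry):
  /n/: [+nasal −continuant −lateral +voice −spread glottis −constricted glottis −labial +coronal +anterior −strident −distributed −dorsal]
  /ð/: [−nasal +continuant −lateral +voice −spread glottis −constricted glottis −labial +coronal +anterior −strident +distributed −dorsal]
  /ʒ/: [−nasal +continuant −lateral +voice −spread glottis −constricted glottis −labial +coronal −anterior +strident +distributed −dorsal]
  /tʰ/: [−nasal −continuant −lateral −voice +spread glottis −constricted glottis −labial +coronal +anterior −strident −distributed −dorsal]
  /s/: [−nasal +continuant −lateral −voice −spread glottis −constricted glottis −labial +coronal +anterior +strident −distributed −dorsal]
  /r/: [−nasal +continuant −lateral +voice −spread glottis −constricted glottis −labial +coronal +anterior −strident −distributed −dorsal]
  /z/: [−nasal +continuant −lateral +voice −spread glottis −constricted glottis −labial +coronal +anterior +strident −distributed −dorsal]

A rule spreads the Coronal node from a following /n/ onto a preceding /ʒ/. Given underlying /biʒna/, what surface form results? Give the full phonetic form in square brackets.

Terminals under Coronal in this geometry: [coronal], [anterior], [strident], [distributed].
Spreading Coronal from /n/ onto /ʒ/ replaces those values with /n/'s: [+coronal], [+anterior], [−strident], [−distributed]. Features outside Coronal ([nasal], [continuant], [lateral], …) stay as in /ʒ/.
This feature bundle is that of [r], so /biʒna/ surfaces as [birna].

[birna]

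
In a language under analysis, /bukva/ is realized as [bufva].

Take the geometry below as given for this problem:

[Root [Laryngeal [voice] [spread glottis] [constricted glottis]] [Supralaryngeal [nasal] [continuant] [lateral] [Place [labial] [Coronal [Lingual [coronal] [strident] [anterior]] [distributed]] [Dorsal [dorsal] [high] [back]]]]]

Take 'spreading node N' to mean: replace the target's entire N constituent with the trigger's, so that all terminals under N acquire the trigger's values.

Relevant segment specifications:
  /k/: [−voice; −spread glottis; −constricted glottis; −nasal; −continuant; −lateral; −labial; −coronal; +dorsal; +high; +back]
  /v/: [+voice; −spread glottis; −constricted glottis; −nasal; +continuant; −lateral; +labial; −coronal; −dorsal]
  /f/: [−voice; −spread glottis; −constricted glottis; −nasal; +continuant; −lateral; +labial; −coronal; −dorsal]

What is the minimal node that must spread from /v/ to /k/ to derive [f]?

Comparing /k/ with its surface form [f], the features that change are [continuant], [labial], [dorsal], [high], [back].
In this geometry the lowest node dominating all of them is Supralaryngeal: every daughter of Supralaryngeal dominates only a proper subset, so no lower node suffices.
If Supralaryngeal spreads, every terminal under it takes /v/'s value, producing [f] as observed.
Since [voice] is preserved even though /v/ disagrees there, no node above Supralaryngeal spread.

Supralaryngeal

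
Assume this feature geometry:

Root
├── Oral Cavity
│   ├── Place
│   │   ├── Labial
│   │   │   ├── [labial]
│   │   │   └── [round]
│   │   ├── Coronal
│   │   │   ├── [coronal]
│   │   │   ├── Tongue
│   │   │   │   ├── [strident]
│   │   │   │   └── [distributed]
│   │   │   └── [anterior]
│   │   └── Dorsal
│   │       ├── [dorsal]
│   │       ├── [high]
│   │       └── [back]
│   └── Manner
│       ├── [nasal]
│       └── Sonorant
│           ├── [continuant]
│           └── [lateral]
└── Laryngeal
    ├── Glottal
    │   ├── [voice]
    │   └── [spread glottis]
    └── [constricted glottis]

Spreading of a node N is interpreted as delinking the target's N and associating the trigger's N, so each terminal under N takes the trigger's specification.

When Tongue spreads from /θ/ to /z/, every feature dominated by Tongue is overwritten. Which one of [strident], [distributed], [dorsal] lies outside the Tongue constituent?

[dorsal]

The terminals dominated by Tongue are [strident], [distributed].
[distributed], [strident] all lie under Tongue, so they are overwritten when Tongue spreads.
But [dorsal] is a dependent of Dorsal, outside Tongue; it is therefore untouched by the spreading.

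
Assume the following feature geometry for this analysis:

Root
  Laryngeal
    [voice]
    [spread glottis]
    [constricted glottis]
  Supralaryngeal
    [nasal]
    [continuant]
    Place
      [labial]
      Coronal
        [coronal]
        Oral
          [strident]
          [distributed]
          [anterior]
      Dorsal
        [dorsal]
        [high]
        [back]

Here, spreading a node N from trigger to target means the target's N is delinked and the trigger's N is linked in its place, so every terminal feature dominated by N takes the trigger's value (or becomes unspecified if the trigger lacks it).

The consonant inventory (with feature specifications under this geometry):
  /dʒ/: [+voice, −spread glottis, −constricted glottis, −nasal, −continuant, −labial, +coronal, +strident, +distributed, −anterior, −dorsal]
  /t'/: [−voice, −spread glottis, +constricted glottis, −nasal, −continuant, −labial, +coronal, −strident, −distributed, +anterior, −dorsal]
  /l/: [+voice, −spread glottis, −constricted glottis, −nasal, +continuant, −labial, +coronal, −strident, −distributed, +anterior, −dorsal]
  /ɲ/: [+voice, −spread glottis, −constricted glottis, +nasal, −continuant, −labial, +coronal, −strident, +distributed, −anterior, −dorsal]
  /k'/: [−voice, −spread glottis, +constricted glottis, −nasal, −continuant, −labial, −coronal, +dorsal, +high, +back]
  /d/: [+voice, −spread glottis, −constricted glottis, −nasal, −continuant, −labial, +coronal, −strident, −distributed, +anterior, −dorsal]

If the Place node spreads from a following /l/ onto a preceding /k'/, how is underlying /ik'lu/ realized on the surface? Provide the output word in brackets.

[it'lu]

The Place node dominates the terminals [labial], [coronal], [strident], [distributed], [anterior], [dorsal], [high], [back].
After delinking /k'/'s Place and linking /l/'s, the affected terminals become [−labial], [+coronal], [−strident], [−distributed], [+anterior], [−dorsal]; [voice], [spread glottis], [constricted glottis], … (outside Place) are retained from /k'/.
Among the inventory, only /t'/ has exactly this specification, giving the surface form [it'lu].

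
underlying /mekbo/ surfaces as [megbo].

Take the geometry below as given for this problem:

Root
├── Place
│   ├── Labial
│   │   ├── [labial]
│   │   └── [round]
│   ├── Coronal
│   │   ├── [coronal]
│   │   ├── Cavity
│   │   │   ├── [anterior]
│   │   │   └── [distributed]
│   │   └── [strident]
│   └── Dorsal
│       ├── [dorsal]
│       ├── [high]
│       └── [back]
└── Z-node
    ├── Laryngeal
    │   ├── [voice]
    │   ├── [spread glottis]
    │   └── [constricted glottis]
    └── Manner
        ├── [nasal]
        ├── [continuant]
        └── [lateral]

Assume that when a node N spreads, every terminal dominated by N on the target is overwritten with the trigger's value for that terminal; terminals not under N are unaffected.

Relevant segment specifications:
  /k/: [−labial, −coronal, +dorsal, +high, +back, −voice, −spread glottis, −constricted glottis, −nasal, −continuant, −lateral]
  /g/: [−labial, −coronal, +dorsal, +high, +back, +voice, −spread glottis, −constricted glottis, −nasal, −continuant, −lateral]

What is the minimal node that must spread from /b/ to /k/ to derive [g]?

[voice]

The alternation /k/ → [g] changes [voice] and nothing else.
Since just one terminal is affected and it takes /b/'s value, spreading the terminal [voice] alone is sufficient and minimal.
Features on which the two segments disagree outside [voice], such as [labial], [dorsal], are unchanged — nothing dominating them spread, and [voice] is the minimal sufficient constituent.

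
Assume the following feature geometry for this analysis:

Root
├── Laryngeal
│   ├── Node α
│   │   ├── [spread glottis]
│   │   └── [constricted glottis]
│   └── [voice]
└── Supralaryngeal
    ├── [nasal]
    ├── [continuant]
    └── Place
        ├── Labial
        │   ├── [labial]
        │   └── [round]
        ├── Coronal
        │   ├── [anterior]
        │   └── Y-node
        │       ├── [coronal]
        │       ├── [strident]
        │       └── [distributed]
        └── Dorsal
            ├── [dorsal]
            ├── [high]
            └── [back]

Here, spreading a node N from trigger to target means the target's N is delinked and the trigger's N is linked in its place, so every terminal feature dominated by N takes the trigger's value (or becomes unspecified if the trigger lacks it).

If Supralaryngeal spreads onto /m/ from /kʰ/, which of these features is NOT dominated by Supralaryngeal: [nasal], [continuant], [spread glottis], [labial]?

[spread glottis]

The terminals dominated by Supralaryngeal are [nasal], [continuant], [labial], [round], [anterior], [coronal], [strident], [distributed], [dorsal], [high], [back].
[nasal], [continuant], [labial] all lie under Supralaryngeal, so they are overwritten when Supralaryngeal spreads.
But [spread glottis] is a dependent of Node α, outside Supralaryngeal; it is therefore untouched by the spreading.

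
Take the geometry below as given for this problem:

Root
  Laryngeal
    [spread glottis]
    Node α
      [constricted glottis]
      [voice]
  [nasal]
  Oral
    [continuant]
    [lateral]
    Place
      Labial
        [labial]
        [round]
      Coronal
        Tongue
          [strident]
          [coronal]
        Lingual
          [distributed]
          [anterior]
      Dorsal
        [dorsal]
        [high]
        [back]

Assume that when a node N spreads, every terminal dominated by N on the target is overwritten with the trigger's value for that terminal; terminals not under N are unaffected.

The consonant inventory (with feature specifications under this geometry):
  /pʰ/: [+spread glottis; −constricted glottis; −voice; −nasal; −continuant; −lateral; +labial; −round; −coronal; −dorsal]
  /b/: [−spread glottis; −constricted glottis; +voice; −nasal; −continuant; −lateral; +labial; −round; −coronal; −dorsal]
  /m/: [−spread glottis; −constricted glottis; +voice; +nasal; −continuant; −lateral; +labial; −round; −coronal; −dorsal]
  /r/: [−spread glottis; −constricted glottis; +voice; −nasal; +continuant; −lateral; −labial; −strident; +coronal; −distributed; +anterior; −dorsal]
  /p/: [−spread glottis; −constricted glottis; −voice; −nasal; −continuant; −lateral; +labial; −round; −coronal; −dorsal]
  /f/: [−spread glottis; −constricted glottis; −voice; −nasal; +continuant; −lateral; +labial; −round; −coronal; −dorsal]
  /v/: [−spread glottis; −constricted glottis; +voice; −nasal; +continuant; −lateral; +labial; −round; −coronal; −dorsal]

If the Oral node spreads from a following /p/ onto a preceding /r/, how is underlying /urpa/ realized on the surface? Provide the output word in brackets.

[ubpa]

Oral immediately or transitively dominates [continuant], [lateral], [labial], [round], [strident], [coronal], [distributed], [anterior], [dorsal], [high], [back].
The target acquires /p/'s values for everything under Oral — [−continuant], [−lateral], [+labial], [−round], [−coronal], [−dorsal] — while keeping its own [spread glottis], [constricted glottis], [voice], ….
The resulting bundle matches /b/ in the inventory; substituting it for /r/ gives [ubpa].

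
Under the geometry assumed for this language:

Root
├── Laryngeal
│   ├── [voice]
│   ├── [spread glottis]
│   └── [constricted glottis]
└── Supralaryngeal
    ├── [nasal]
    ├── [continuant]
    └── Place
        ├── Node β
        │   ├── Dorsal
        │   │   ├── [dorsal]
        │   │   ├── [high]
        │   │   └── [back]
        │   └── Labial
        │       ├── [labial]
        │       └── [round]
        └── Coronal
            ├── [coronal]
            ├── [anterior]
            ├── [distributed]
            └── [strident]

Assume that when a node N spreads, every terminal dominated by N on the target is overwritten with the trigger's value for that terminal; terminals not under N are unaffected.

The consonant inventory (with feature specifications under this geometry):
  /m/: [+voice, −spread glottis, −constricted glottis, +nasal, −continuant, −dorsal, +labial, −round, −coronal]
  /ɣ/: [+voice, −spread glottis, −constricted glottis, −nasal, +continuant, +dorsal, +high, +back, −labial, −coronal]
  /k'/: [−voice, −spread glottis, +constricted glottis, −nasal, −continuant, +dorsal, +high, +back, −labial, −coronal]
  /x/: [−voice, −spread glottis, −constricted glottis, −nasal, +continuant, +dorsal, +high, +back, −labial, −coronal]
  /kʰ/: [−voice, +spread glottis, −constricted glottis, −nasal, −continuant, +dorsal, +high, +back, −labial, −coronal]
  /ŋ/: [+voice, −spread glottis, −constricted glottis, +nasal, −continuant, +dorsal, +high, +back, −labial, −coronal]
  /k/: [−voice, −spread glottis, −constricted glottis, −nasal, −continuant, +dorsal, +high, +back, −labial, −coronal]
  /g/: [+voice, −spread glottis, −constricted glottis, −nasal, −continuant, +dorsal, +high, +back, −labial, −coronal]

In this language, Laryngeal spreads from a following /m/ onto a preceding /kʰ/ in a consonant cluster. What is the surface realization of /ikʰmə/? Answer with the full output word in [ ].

The Laryngeal node dominates the terminals [voice], [spread glottis], [constricted glottis].
After delinking /kʰ/'s Laryngeal and linking /m/'s, the affected terminals become [+voice], [−spread glottis], [−constricted glottis]; [nasal], [continuant], [dorsal], … (outside Laryngeal) are retained from /kʰ/.
Among the inventory, only /g/ has exactly this specification, giving the surface form [igmə].

[igmə]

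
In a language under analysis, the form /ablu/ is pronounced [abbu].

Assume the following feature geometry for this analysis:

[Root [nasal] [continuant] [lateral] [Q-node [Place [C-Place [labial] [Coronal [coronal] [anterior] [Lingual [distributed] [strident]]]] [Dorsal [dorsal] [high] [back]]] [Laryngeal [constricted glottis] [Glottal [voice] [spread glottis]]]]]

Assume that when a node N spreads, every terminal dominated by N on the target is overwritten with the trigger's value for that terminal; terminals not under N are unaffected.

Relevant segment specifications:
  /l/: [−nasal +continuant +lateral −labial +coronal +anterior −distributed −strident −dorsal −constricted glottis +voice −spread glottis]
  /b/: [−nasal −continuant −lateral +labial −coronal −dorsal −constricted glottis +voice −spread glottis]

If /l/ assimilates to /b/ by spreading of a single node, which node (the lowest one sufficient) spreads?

Feature comparison: [continuant], [lateral], [labial], [coronal], [anterior], [distributed], [strident] differ between /l/ and [b]; the remaining terminals match.
These terminals are all dominated by Root, and no proper subconstituent of Root covers them all; Root is their lowest common ancestor.
Delinking /l/'s Root and associating /b/'s Root gives precisely the feature bundle of [b].

Root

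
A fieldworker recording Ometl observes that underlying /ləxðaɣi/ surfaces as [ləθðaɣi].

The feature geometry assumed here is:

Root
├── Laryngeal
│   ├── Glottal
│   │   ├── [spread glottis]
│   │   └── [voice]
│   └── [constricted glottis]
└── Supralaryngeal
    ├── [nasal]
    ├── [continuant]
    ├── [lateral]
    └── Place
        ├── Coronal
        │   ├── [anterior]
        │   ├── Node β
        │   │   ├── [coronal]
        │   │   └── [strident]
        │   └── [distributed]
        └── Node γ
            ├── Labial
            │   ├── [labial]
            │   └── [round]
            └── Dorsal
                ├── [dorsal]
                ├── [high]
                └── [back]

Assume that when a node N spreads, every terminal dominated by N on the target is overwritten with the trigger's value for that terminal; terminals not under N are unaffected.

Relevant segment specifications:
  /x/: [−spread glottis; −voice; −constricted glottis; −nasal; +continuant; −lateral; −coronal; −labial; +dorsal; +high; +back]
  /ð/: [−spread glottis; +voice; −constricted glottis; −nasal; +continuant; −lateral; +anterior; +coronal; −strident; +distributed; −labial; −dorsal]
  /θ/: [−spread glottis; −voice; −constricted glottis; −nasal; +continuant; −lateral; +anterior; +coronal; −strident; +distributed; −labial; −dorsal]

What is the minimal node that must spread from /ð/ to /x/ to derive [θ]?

/x/ and [θ] differ in [coronal], [anterior], [distributed], [strident], [dorsal], [high], [back]; every other specified feature is identical.
The smallest constituent containing every changed terminal is Place — each of its daughters lacks at least one of the affected features.
Delinking /x/'s Place and associating /ð/'s Place gives precisely the feature bundle of [θ].
[voice], a feature on which the two segments disagree outside Place, is unchanged — nothing dominating it spread, and Place is the minimal sufficient constituent.

Place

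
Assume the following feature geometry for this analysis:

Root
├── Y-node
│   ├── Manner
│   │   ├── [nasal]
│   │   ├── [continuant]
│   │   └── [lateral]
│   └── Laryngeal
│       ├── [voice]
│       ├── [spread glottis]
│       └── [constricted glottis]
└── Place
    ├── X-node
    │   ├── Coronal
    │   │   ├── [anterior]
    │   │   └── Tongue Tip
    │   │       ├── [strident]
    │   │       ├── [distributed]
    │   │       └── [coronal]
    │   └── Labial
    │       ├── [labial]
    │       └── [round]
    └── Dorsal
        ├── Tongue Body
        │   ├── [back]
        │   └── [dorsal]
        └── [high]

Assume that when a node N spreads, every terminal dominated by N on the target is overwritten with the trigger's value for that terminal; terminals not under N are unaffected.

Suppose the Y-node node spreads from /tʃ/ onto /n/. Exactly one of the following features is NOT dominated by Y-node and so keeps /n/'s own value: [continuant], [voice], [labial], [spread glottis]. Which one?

[labial]

Under this geometry, Y-node contains [nasal], [continuant], [lateral], [voice], [spread glottis], [constricted glottis].
Of the listed options, [voice], [continuant], [spread glottis] are among these and would be overwritten by spreading Y-node.
But [labial] is a dependent of Labial, outside Y-node; it is therefore untouched by the spreading.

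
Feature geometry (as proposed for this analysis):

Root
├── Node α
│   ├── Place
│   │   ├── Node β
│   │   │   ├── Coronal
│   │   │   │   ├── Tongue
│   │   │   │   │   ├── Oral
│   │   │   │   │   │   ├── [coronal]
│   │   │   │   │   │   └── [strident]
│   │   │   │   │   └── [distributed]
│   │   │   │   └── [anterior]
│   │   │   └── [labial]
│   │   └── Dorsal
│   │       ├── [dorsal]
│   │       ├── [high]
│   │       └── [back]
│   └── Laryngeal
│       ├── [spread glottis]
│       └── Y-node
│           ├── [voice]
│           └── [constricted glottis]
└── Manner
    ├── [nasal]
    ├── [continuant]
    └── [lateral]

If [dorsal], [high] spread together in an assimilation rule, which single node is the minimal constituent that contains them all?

[dorsal]: Root → Node α → Place → Dorsal → [dorsal].
[high]: Root → Node α → Place → Dorsal → [high].
These paths first converge at Dorsal; no daughter of Dorsal dominates all 2 features, so Dorsal is the minimal constituent.

Dorsal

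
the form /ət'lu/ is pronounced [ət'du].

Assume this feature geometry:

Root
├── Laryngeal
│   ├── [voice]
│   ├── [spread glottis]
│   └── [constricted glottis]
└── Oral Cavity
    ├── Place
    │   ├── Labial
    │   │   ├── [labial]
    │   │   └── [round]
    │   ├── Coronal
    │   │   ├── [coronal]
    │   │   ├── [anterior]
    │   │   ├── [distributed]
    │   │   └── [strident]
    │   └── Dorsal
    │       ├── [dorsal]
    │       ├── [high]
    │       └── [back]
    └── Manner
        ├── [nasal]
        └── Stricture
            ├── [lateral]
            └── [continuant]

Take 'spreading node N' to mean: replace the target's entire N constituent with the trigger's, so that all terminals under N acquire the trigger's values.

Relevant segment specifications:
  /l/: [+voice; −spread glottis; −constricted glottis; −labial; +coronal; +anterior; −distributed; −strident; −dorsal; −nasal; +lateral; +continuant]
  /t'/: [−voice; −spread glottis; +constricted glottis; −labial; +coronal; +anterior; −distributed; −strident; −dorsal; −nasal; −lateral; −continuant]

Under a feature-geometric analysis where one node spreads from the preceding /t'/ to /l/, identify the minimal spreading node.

Feature comparison: [continuant], [lateral] differ between /l/ and [d]; the remaining terminals match.
In this geometry the lowest node dominating all of them is Stricture: every daughter of Stricture dominates only a proper subset, so no lower node suffices.
Spreading Stricture from /t'/ overwrites each of those terminals with /t'/'s values, yielding exactly [d].
[voice], [constricted glottis] stay as in /l/ although /t'/ differs there, so no node dominating them spread; among the remaining candidates Stricture is the lowest that derives the output.

Stricture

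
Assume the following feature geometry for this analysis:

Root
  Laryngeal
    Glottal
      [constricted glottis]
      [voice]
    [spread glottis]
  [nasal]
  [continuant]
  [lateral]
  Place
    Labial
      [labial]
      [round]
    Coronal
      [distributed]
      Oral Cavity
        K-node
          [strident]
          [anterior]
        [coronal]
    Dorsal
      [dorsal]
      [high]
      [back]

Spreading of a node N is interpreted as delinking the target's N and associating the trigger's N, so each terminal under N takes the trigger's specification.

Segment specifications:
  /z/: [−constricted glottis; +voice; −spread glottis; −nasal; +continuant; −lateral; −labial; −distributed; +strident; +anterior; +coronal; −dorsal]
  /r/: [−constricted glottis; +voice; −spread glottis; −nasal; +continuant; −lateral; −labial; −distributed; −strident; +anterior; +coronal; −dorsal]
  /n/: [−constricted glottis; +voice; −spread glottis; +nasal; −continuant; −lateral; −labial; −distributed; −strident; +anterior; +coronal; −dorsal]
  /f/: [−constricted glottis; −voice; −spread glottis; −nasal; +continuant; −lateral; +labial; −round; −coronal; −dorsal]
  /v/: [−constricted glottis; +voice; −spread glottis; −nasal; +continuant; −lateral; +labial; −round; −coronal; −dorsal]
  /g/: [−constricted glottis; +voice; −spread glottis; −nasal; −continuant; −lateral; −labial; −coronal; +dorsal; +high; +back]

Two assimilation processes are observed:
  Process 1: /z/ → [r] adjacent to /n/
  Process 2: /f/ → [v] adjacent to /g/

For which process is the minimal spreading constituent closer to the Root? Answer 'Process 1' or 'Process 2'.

Process 2

In Process 1, [strident] changes, so the minimal spreading node is [strident] at depth 5.
Process 2: the feature that changes is [voice]; the minimal node is [voice] (depth 3).
Depth 3 < depth 5; Process 2 involves the structurally higher constituent [voice].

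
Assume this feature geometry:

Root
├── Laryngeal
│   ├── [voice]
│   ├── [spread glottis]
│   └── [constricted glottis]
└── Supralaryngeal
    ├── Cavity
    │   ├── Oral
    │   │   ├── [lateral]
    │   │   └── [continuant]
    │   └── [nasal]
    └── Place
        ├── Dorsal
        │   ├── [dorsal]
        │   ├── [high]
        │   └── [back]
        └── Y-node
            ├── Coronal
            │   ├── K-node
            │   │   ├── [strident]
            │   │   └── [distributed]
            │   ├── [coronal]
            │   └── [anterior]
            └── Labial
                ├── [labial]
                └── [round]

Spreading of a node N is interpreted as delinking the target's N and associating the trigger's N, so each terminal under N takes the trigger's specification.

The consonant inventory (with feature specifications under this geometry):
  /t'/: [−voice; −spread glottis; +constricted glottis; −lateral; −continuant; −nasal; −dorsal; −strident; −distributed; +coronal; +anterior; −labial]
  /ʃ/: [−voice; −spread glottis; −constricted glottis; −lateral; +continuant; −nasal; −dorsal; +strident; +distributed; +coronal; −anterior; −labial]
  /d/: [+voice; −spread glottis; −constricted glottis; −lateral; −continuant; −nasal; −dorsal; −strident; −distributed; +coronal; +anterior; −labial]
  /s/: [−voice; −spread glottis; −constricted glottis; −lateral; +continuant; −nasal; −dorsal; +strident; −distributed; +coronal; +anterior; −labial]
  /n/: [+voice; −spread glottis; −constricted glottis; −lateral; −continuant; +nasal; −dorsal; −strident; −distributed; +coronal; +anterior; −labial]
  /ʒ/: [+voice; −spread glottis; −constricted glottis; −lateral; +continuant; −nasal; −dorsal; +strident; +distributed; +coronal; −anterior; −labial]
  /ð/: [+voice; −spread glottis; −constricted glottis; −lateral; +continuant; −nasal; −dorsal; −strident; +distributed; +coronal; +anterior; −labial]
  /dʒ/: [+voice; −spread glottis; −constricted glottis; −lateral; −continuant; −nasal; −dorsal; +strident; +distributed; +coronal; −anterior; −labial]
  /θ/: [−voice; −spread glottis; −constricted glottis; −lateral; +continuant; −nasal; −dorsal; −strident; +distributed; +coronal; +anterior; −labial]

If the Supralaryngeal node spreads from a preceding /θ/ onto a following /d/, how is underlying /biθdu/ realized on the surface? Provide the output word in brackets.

[biθðu]

Terminals under Supralaryngeal in this geometry: [lateral], [continuant], [nasal], [dorsal], [high], [back], [strident], [distributed], [coronal], [anterior], [labial], [round].
Spreading Supralaryngeal from /θ/ onto /d/ replaces those values with /θ/'s: [−lateral], [+continuant], [−nasal], [−dorsal], [−strident], [+distributed], [+coronal], [+anterior], [−labial]. Features outside Supralaryngeal ([voice], [spread glottis], [constricted glottis]) stay as in /d/.
This feature bundle is that of [ð], so /biθdu/ surfaces as [biθðu].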